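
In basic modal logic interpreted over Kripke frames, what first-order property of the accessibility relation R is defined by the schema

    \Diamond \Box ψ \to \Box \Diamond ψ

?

Suppose ◇□ψ→□◇ψ is valid. Take Rxy, Rxz and set V(ψ)={w : Ryw}. Then □ψ at y so ◇□ψ at x, so □◇ψ at x, so ◇ψ at z, giving w with Rzw and Ryw.

convergence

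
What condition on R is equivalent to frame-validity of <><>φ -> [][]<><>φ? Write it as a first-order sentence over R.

This is a Sahlqvist (Geach-type) schema ◇^2□^0φ → □^2◇^2φ.
First-order correspondent: forall x forall y forall z ((x R^2 y & x R^2 z) -> exists w (y = w & z R^2 w)).

forall x forall y forall z ((x R^2 y & x R^2 z) -> exists w (y = w & z R^2 w))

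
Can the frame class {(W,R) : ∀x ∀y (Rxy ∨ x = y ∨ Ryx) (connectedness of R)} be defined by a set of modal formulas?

Not definable by any modal formula

Any modally definable frame class is closed under disjoint unions.
Take 4 disjoint single-world reflexive frames: each is trivially connected, but their disjoint union has 4 worlds with no edge between distinct components, so it is not connected.
Hence connectedness of R is not modally definable.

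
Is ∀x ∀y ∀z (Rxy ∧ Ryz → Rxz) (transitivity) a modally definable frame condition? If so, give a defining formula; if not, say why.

Yes, by □q → □□q

Yes: it is transitivity, defined by the 4 schema □q → □□q.
Suppose □q→□□q is valid. Take Rxy, Ryz and set V(q)={w : Rxw}. Then □q at x, so □□q at x, so □q at y, so q at z, i.e. Rxz.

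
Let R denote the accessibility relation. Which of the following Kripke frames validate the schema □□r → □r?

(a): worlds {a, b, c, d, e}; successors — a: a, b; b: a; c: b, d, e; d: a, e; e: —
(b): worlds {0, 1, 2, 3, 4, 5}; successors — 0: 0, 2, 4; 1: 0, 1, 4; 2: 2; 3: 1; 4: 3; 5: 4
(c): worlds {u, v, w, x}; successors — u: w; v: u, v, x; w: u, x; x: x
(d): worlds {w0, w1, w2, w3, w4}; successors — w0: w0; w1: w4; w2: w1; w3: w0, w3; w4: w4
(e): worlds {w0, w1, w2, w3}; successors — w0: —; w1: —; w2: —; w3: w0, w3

The schema corresponds to density: ∀x ∀y (Rxy → ∃z (Rxz ∧ Rzy)).
(a): fails — Rcd but no z with Rcz and Rzd.
(b): fails — R43 but no z with R4z and Rz3.
(c): fails — Ruw but no z with Ruz and Rzw.
(d): fails — Rw2w1 but no z with Rw2z and Rzw1.
(e): condition met.

(e)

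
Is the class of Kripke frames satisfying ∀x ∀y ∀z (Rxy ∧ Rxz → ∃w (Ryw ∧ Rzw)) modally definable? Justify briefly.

This is a Sahlqvist condition; the .2 axiom ◇□q → □◇q defines it.
Suppose ◇□q→□◇q is valid. Take Rxy, Rxz and set V(q)={w : Ryw}. Then □q at y so ◇□q at x, so □◇q at x, so ◇q at z, giving w with Rzw and Ryw.

Yes — defined by ◇□q → □◇q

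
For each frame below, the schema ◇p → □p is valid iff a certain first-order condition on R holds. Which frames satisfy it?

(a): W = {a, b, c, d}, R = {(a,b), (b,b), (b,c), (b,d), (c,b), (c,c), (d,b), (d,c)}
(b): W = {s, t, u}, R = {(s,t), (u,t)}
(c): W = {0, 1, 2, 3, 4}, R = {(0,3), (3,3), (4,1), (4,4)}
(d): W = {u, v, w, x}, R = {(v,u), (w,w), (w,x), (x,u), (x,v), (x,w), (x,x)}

(b)

The schema corresponds to partial functionality: ∀x ∀y ∀z (Rxy ∧ Rxz → y = z).
(a): fails — b sees both b and c.
(b): holds.
(c): fails — 4 sees both 1 and 4.
(d): fails — w sees both w and x.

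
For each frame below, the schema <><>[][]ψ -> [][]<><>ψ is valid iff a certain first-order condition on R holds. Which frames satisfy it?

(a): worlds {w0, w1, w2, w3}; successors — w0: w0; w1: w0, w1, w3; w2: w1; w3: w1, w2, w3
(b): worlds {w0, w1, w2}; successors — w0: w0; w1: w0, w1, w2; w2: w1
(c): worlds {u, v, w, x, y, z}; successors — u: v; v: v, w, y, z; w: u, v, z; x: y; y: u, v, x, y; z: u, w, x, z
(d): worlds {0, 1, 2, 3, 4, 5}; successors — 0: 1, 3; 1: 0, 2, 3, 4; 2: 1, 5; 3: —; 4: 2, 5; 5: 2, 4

(a), (b), (c)

This is the axiom for a generalized confluence (Geach) condition; its first-order frame correspondent is forall x forall y forall z ((x R^2 y & x R^2 z) -> exists w (y R^2 w & z R^2 w)).
(a): condition met.
(b): condition met.
(c): condition met.
(d): fails — 0R²0, 0R²3 but no w with 0R²w and 3R²w.
Valid on: (a), (b), (c).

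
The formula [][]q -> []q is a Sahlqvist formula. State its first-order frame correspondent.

This is the C4 axiom.
It corresponds to density: forall x forall y (Rxy -> exists z (Rxz & Rzy)).

Density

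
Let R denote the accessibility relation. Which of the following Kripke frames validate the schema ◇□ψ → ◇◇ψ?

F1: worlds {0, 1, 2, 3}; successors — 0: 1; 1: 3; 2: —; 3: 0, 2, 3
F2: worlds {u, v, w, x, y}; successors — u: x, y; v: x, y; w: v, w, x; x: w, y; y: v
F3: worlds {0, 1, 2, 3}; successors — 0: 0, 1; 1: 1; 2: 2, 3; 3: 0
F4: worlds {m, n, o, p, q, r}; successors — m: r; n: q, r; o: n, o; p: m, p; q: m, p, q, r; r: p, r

The schema corresponds to a generalized confluence (Geach) condition: ∀x ∀y (xRy → ∃w (yRw ∧ xR²w)).
F1: fails — 3R2 but no w with 2Rw and 3R²w.
F2: condition met.
F3: condition met.
F4: condition met.
Valid on: F2, F3, F4.

F2, F3, F4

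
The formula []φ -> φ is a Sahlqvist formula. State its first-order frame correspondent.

This schema is the T axiom.
Its frame correspondent is reflexivity — forall x Rxx.

Reflexivity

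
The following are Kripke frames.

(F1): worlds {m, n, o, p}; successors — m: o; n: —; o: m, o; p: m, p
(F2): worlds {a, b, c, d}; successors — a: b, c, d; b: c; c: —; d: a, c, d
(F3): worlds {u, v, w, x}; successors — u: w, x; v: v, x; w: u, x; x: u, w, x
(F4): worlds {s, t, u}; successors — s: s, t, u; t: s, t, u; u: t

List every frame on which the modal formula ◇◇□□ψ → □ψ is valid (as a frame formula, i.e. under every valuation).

Frame correspondent (Sahlqvist): ∀x ∀y ∀z ((xR²y ∧ xRz) → ∃w (yR²w ∧ z = w)) — i.e. a generalized confluence (Geach) condition.
(F1): fails — pR²m, pRp but no w with mR²w and p=w.
(F2): fails — aR²a, aRb but no w with aR²w and b=w.
(F3): fails — vR²u, vRv but no t with uR²t and v=t.
(F4): ✓.
Valid on: (F4).

(F4)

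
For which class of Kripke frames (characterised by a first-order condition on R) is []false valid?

Emptiness of R

□⊥ is valid iff no world has any successor (otherwise □⊥ fails at any world with one).
The converse is a direct semantic check.
Frame condition: forall x forall y ~Rxy.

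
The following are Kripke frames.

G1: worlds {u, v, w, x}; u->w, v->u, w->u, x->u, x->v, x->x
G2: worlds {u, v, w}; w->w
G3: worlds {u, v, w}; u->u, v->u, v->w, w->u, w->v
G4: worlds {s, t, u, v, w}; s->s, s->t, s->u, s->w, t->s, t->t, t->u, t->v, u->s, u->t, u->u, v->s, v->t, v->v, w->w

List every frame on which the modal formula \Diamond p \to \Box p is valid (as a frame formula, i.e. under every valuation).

G2

The schema corresponds to partial functionality: \forall x \forall y \forall z (Rxy \wedge Rxz \to y = z).
G1: fails — x sees both u and v.
G2: holds.
G3: fails — v sees both u and w.
G4: fails — s sees both s and t.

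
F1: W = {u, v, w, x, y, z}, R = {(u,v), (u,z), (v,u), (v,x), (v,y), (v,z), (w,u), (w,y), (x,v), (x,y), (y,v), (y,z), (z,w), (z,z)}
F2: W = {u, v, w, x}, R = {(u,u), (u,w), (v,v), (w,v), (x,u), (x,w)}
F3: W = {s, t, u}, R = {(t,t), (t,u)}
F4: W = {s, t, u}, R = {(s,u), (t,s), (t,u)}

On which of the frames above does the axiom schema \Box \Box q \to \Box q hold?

F2, F3

This is the axiom for density; its first-order frame correspondent is \forall x \forall y (Rxy \to \exists z (Rxz \wedge Rzy)).
F1: fails — Ruv but no t with Rut and Rtv.
F2: condition met.
F3: condition met.
F4: fails — Rsu but no z with Rsz and Rzu.
Valid on: F2, F3.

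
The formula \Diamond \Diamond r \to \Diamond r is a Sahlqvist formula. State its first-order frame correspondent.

This is frame-equivalent to □r → □□r (substitute ¬r for r and contrapose).
Suppose □r→□□r is valid. Take Rxy, Ryz and set V(r)={w : Rxw}. Then □r at x, so □□r at x, so □r at y, so r at z, i.e. Rxz.
Conversely, on a frame with transitivity the schema holds at every world under every valuation.
Frame condition: \forall x \forall y \forall z (Rxy \wedge Ryz \to Rxz).

transitivity: \forall x \forall y \forall z (Rxy \wedge Ryz \to Rxz)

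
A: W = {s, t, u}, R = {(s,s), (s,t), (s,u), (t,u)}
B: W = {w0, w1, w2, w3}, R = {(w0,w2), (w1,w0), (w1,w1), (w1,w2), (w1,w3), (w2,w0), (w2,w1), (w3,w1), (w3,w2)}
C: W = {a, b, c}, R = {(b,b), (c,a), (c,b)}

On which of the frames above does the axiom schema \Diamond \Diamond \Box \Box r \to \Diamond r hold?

This is the axiom for a generalized confluence (Geach) condition; its first-order frame correspondent is \forall x \forall y (x R^2 y \to \exists w (y R^2 w \wedge xRw)).
A: fails — sR²t but no w with tR²w and sRw.
B: fails — w0R²w0 but no w with w0R²w and w0Rw.
C: ✓.
Valid on: C.

C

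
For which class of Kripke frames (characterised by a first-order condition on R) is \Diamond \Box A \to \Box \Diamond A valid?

This schema is the .2 axiom.
Its frame correspondent is convergence — \forall x \forall y \forall z (Rxy \wedge Rxz \to \exists w (Ryw \wedge Rzw)).

convergence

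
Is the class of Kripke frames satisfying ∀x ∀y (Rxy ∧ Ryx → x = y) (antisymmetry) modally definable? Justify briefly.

If a class were modally definable it would be closed under surjective bounded morphisms (Goldblatt–Thomason).
The 4-cycle (worlds s,t,u,v with s→t→u→v→s) is antisymmetric. Sending even-indexed worlds to s and odd-indexed worlds to t is a surjective bounded morphism onto the two-world frame with s↔t, which is not antisymmetric.
Hence antisymmetry is not modally definable.

Not modally definable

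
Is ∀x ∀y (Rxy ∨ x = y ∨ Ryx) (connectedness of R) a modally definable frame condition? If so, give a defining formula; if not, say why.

Any modally definable frame class is closed under disjoint unions.
Take 4 disjoint single-world reflexive frames: each is trivially connected, but their disjoint union has 4 worlds with no edge between distinct components, so it is not connected.
So no modal formula (or set of formulas) defines exactly the connected frames.

No — not modally definable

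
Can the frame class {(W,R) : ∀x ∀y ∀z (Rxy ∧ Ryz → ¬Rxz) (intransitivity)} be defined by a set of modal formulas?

Not modally definable

Any modally definable frame class is closed under surjective bounded morphisms.
The 7-cycle (worlds a,b,c,d,e,f,g with a→b→c→d→e→f→g→a) is intransitive. Mapping every world to a single reflexive point • is a surjective bounded morphism; the reflexive point is not intransitive (R••∧R•• but R••).
So the class is not modally definable.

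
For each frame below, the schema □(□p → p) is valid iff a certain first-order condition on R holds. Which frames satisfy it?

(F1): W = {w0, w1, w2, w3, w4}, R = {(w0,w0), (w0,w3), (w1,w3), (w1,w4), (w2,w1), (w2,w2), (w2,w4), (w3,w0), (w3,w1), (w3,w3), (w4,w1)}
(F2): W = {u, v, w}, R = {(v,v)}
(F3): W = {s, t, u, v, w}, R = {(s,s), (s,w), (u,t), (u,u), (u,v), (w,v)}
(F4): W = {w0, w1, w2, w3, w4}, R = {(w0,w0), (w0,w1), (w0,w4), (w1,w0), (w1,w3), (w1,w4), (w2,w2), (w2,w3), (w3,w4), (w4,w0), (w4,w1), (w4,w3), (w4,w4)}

The schema corresponds to shift-reflexivity: ∀x ∀y (Rxy → Ryy).
(F1): fails — Rw2w4 but not Rw4w4.
(F2): ✓.
(F3): fails — Ruv but not Rvv.
(F4): fails — Rw1w3 but not Rw3w3.
Valid on: (F2).

(F2)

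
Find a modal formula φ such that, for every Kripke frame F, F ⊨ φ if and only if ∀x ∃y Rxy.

A defining formula is □s → ◇s (the D axiom).
Suppose □s→◇s is valid. At any x set V(s)=W. Then □s at x, so ◇s at x, so x has a successor.

□s → ◇s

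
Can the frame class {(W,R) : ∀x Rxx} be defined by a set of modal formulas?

Yes — defined by □r → r

Yes: it is reflexivity, defined by the T schema □r → r.
Suppose □r→r is valid. At any x set V(r)={w : Rxw}. Then □r holds at x, so r holds at x, i.e. Rxx.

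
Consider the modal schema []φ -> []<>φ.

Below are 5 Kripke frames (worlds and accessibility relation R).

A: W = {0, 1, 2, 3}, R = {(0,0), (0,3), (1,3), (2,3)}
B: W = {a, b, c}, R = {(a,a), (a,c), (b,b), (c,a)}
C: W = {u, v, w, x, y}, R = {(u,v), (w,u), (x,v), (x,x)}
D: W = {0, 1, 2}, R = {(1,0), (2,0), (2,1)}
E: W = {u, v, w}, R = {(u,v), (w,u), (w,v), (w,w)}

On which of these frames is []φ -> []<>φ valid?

B

This is the axiom for a generalized confluence (Geach) condition; its first-order frame correspondent is forall x forall z (xRz -> exists w (xRw & zRw)).
A: fails — 0R3 but no w with 0Rw and 3Rw.
B: holds.
C: fails — uRv but no t with uRt and vRt.
D: fails — 1R0 but no w with 1Rw and 0Rw.
E: fails — uRv but no t with uRt and vRt.
Valid on: B.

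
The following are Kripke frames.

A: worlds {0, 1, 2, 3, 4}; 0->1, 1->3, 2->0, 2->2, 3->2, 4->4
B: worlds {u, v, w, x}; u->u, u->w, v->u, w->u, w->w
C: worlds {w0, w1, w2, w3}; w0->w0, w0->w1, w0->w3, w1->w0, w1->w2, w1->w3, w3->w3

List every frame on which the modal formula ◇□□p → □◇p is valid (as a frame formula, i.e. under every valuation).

The schema corresponds to a generalized confluence (Geach) condition: ∀x ∀y ∀z ((xRy ∧ xRz) → ∃w (yR²w ∧ zRw)).
A: fails — 0R1, 0R1 but no w with 1R²w and 1Rw.
B: holds.
C: fails — w1Rw0, w1Rw2 but no w with w0R²w and w2Rw.

B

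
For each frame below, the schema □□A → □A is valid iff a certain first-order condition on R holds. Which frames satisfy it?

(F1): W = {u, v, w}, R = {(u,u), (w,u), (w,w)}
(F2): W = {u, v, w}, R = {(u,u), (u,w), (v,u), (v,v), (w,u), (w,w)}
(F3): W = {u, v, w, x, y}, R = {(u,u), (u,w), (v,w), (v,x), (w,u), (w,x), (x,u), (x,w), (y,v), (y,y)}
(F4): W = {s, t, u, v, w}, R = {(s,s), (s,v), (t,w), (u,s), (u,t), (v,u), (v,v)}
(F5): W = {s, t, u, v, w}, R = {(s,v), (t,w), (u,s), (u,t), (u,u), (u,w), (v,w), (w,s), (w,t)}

(F1), (F2)

Frame correspondent (Sahlqvist): ∀x ∀y (Rxy → ∃z (Rxz ∧ Rzy)) — i.e. density.
(F1): satisfies the condition.
(F2): satisfies the condition.
(F3): fails — Rwx but no z with Rwz and Rzx.
(F4): fails — Rut but no z with Ruz and Rzt.
(F5): fails — Rwt but no z with Rwz and Rzt.
Valid on: (F1), (F2).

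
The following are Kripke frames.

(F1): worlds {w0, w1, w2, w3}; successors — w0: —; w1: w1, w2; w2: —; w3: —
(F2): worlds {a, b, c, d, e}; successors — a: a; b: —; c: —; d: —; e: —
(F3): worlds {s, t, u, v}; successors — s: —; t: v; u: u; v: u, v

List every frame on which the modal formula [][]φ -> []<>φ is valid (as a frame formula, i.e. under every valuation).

This is the axiom for a generalized confluence (Geach) condition; its first-order frame correspondent is forall x forall z (xRz -> exists w (x R^2 w & zRw)).
(F1): fails — w1Rw2 but no w with w1R²w and w2Rw.
(F2): ✓.
(F3): ✓.
Valid on: (F2), (F3).

(F2), (F3)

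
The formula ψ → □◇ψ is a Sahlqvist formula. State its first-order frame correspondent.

Suppose ψ→□◇ψ is valid. Take Rxy and set V(ψ)={x}. Then ψ at x, so □◇ψ at x, so ◇ψ at y, so some z with Ryz has ψ; z=x, i.e. Ryx.

symmetry: ∀x ∀y (Rxy → Ryx)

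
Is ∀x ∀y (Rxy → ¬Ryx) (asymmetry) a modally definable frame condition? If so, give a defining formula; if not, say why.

Not modally definable

If a class were modally definable it would be closed under surjective bounded morphisms (Goldblatt–Thomason).
The 3-cycle (worlds s,t,u with s→t→u→s) is asymmetric. Mapping every world to a single reflexive point • is a surjective bounded morphism, and the reflexive point is not asymmetric (R•• but asymmetry requires ¬R••).
So the class is not modally definable.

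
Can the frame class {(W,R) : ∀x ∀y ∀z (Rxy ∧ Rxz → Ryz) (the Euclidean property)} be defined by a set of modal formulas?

Yes, by ◇r → □◇r

Yes: it is the Euclidean property, defined by the 5 schema ◇r → □◇r.
Suppose ◇r→□◇r is valid. Take Rxy, Rxz and set V(r)={y}. Then ◇r at x, so □◇r at x, so ◇r at z, so some w with Rzw has r; w=y, i.e. Rzy. By symmetry of the argument, Ryz.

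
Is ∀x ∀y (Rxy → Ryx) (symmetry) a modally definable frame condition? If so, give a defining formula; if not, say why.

Yes: it is symmetry, defined by the B schema p → □◇p.
Suppose p→□◇p is valid. Take Rxy and set V(p)={x}. Then p at x, so □◇p at x, so ◇p at y, so some z with Ryz has p; z=x, i.e. Ryx.

Definable; p → □◇p defines it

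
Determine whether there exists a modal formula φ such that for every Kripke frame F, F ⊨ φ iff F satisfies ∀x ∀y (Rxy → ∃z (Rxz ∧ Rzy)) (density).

The condition is density. A defining modal formula is □□q → □q.
Suppose □□q→□q is valid. Take Rxy and set V(q)={w : xR²w}. Then □□q at x, so □q at x, so q at y, i.e. ∃z(Rxz∧Rzy).

Yes — defined by □□q → □q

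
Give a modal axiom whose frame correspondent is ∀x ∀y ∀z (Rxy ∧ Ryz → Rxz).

The condition is transitivity. The 4 schema □p → □□p defines it.

□p → □□p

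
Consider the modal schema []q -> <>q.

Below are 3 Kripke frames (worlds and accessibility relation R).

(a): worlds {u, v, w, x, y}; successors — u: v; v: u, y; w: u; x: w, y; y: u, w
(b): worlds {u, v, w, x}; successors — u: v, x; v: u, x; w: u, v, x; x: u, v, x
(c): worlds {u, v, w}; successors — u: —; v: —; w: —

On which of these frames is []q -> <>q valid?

Frame correspondent (Sahlqvist): forall x exists y Rxy — i.e. seriality.
(a): condition met.
(b): condition met.
(c): fails — world u has no successor.
Valid on: (a), (b).

(a), (b)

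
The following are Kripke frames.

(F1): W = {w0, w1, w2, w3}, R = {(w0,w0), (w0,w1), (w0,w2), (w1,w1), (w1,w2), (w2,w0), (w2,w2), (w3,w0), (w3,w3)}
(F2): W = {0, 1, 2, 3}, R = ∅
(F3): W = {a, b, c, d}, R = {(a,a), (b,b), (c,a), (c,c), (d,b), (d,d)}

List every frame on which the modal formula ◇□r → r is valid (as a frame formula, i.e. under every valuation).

(F2)

Frame correspondent (Sahlqvist): ∀x ∀y (xRy → ∃w (yRw ∧ x = w)) — i.e. a generalized confluence (Geach) condition.
(F1): fails — w0Rw1 but no w with w1Rw and w0=w.
(F2): holds.
(F3): fails — cRa but no w with aRw and c=w.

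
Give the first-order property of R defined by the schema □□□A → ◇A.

∀x ∃w (xR³w ∧ xRw)

This is a Sahlqvist (Geach-type) schema ◇^0□^3A → □^0◇^1A.
Minimal-valuation argument: fix x; take any y with xR^0y and any z with xR^0z. Set V(A) to the set of worlds R-reachable from y in exactly 3 steps. Then □^3A holds at y, so the antecedent holds at x; validity forces ◇^1A at z, giving a w with zR^1w and yR^3w.
First-order correspondent: ∀x ∃w (xR³w ∧ xRw).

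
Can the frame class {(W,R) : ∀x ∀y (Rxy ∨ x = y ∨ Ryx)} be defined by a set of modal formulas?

No — not modally definable

Modal frame validity is preserved under disjoint unions.
Take 4 disjoint single-world reflexive frames: each is trivially connected, but their disjoint union has 4 worlds with no edge between distinct components, so it is not connected.
So no modal formula (or set of formulas) defines exactly the connected frames.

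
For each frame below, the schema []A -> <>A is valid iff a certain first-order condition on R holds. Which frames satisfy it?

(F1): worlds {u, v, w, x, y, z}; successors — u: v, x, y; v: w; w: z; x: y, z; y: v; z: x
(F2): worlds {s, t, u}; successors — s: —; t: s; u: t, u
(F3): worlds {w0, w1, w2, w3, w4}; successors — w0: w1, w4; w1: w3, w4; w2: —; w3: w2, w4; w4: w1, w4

Frame correspondent (Sahlqvist): forall x exists y Rxy — i.e. seriality.
(F1): holds.
(F2): fails — world s has no successor.
(F3): fails — world w2 has no successor.

(F1)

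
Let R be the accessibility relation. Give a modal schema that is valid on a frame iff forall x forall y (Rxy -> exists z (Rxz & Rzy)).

This is density; the standard corresponding axiom is C4: □□q → □q.
Suppose □□q→□q is valid. Take Rxy and set V(q)={w : xR²w}. Then □□q at x, so □q at x, so q at y, i.e. ∃z(Rxz∧Rzy).

□□q → □q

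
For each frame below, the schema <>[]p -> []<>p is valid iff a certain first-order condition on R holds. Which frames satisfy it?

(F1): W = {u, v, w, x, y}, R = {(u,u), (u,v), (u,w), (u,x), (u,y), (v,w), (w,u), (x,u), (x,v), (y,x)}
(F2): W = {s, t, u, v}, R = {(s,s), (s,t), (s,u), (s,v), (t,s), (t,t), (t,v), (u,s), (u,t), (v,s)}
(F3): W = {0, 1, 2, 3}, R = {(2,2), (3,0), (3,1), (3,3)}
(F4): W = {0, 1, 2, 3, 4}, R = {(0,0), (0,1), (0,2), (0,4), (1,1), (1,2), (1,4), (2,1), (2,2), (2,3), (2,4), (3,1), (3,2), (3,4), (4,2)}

The schema corresponds to convergence: forall x forall y forall z (Rxy & Rxz -> exists w (Ryw & Rzw)).
(F1): fails — Ruv and Ruw but v and w have no common successor.
(F2): condition met.
(F3): fails — R33 and R30 but 3 and 0 have no common successor.
(F4): condition met.
Valid on: (F2), (F4).

(F2), (F4)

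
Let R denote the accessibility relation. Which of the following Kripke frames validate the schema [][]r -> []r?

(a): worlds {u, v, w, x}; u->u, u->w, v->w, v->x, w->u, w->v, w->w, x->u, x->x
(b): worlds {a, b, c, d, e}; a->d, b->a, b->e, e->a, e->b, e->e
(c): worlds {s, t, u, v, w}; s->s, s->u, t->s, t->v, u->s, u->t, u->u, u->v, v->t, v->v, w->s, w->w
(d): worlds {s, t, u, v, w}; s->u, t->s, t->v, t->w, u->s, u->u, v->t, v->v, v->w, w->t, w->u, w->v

(a), (c)

The schema corresponds to density: forall x forall y (Rxy -> exists z (Rxz & Rzy)).
(a): satisfies the condition.
(b): fails — Rad but no z with Raz and Rzd.
(c): satisfies the condition.
(d): fails — Rts but no z with Rtz and Rzs.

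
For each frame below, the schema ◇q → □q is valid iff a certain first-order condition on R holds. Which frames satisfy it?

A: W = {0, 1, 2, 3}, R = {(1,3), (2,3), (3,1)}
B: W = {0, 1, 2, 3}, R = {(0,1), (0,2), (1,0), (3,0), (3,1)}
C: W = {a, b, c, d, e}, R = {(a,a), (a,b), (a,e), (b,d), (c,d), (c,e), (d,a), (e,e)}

This is the axiom for partial functionality; its first-order frame correspondent is ∀x ∀y ∀z (Rxy ∧ Rxz → y = z).
A: ✓.
B: fails — 0 sees both 1 and 2.
C: fails — a sees both a and b.

A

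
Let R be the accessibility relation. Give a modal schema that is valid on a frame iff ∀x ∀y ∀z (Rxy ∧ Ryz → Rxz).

□r → □□r

A defining formula is □r → □□r (the 4 axiom).
Suppose □r→□□r is valid. Take Rxy, Ryz and set V(r)={w : Rxw}. Then □r at x, so □□r at x, so □r at y, so r at z, i.e. Rxz.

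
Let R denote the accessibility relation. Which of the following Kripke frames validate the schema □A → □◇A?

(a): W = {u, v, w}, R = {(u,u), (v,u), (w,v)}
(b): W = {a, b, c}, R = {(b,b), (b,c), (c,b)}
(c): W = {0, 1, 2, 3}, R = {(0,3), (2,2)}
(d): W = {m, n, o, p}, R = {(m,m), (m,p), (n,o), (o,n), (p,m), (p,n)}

The schema corresponds to a generalized confluence (Geach) condition: ∀x ∀z (xRz → ∃w (xRw ∧ zRw)).
(a): fails — wRv but no t with wRt and vRt.
(b): condition met.
(c): fails — 0R3 but no w with 0Rw and 3Rw.
(d): fails — nRo but no w with nRw and oRw.
Valid on: (b).

(b)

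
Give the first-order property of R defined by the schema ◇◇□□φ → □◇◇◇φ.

This is a Sahlqvist (Geach-type) schema ◇^2□^2φ → □^1◇^3φ.
Minimal-valuation argument: fix x; take any y with xR^2y and any z with xR^1z. Set V(φ) to the set of worlds R-reachable from y in exactly 2 steps. Then □^2φ holds at y, so the antecedent holds at x; validity forces ◇^3φ at z, giving a w with zR^3w and yR^2w.
First-order correspondent: ∀x ∀y ∀z ((xR²y ∧ xRz) → ∃w (yR²w ∧ zR³w)).

∀x ∀y ∀z ((xR²y ∧ xRz) → ∃w (yR²w ∧ zR³w))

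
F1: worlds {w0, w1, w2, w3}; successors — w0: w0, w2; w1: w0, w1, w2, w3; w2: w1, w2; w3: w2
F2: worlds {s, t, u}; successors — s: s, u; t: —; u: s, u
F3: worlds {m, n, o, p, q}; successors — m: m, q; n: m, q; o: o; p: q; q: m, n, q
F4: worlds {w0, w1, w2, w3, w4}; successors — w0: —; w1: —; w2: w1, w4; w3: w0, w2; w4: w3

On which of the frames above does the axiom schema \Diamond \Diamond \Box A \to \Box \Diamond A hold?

Frame correspondent (Sahlqvist): \forall x \forall y \forall z ((x R^2 y \wedge xRz) \to \exists w (yRw \wedge zRw)) — i.e. a generalized confluence (Geach) condition.
F1: holds.
F2: holds.
F3: holds.
F4: fails — w2R²w3, w2Rw1 but no w with w3Rw and w1Rw.

F1, F2, F3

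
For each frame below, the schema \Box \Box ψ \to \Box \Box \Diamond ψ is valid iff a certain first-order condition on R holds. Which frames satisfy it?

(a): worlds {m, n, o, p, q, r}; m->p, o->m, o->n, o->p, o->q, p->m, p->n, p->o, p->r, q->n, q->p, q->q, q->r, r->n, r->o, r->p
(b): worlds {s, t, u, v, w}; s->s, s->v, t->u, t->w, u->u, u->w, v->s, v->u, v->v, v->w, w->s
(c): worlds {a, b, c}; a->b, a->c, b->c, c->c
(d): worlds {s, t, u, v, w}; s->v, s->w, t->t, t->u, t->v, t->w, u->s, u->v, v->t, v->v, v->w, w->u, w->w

(b), (c), (d)

Frame correspondent (Sahlqvist): \forall x \forall z (x R^2 z \to \exists w (x R^2 w \wedge zRw)) — i.e. a generalized confluence (Geach) condition.
(a): fails — mR²m but no w with mR²w and mRw.
(b): satisfies the condition.
(c): satisfies the condition.
(d): satisfies the condition.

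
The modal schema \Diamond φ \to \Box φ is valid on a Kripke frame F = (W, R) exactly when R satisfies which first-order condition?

Partial functionality

Suppose ◇φ→□φ is valid. Take Rxy, Rxz and set V(φ)={y}. Then ◇φ at x, so □φ at x, so φ at z, i.e. z=y.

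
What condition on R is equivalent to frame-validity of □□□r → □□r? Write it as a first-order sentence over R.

∀x ∀z (xR²z → ∃w (xR³w ∧ z = w))

This is a Sahlqvist (Geach-type) schema ◇^0□^3r → □^2◇^0r.
First-order correspondent: ∀x ∀z (xR²z → ∃w (xR³w ∧ z = w)).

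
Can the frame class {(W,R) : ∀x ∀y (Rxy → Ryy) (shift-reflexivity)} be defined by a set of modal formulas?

This is a Sahlqvist condition; the T□ axiom □(□r → r) defines it.
Suppose □(□r→r) is valid. Take Rxy and set V(r)={w : Ryw}. Then at y, □r holds; since □(□r→r) at x, □r→r at y, so r at y, i.e. Ryy.

Yes, by □(□r → r)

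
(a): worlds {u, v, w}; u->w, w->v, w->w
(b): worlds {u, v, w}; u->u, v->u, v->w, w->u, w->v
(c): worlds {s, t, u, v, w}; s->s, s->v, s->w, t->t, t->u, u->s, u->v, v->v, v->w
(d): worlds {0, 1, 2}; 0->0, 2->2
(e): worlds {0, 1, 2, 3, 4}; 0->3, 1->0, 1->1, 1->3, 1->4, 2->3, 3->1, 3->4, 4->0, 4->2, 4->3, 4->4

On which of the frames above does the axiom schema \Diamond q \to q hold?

(d)

This is the axiom for a generalized confluence (Geach) condition; its first-order frame correspondent is \forall x \forall y (xRy \to \exists w (y = w \wedge x = w)).
(a): fails — uRw but w ≠ u.
(b): fails — vRu but u ≠ v.
(c): fails — sRv but v ≠ s.
(d): condition met.
(e): fails — 0R3 but 3 ≠ 0.
Valid on: (d).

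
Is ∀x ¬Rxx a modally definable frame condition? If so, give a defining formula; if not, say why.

Modal frame validity is preserved under surjective bounded morphisms.
The 2-cycle (worlds a,b with a→b→a) is irreflexive, and the map sending every world to a single reflexive point • is a surjective bounded morphism (forth: every edge maps to (•,•); back: every world has a successor). So any modal formula valid on the 2-cycle is also valid on the reflexive point, which is not irreflexive.
So no modal formula (or set of formulas) defines exactly the irreflexive frames.

No — not modally definable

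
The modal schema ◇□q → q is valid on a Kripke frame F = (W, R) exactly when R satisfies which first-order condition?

Replacing q by ¬q and contraposing gives the equivalent schema q → □◇q.
Suppose q→□◇q is valid. Take Rxy and set V(q)={x}. Then q at x, so □◇q at x, so ◇q at y, so some z with Ryz has q; z=x, i.e. Ryx.

Symmetry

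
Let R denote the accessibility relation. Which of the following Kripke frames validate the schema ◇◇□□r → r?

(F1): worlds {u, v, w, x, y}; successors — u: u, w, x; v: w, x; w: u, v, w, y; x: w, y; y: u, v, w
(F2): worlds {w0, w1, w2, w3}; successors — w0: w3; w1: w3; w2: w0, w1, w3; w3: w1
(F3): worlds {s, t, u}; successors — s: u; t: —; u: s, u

This is the axiom for a generalized confluence (Geach) condition; its first-order frame correspondent is ∀x ∀y (xR²y → ∃w (yR²w ∧ x = w)).
(F1): fails — xR²v but no t with vR²t and x=t.
(F2): fails — w0R²w1 but no w with w1R²w and w0=w.
(F3): condition met.
Valid on: (F3).

(F3)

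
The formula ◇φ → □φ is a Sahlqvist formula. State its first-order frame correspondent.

partial functionality: ∀x ∀y ∀z (Rxy ∧ Rxz → y = z)

Suppose ◇φ→□φ is valid. Take Rxy, Rxz and set V(φ)={y}. Then ◇φ at x, so □φ at x, so φ at z, i.e. z=y.
Conversely, on a frame with partial functionality the schema holds at every world under every valuation.
So the correspondent is partial functionality.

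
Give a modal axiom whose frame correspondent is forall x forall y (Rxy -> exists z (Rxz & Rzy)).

A defining formula is □□ψ → □ψ (the C4 axiom).
Suppose □□ψ→□ψ is valid. Take Rxy and set V(ψ)={w : xR²w}. Then □□ψ at x, so □ψ at x, so ψ at y, i.e. ∃z(Rxz∧Rzy).

□□ψ → □ψ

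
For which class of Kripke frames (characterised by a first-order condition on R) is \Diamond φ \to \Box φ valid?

Partial functionality

This is the CD axiom.
Its frame correspondent is partial functionality — \forall x \forall y \forall z (Rxy \wedge Rxz \to y = z).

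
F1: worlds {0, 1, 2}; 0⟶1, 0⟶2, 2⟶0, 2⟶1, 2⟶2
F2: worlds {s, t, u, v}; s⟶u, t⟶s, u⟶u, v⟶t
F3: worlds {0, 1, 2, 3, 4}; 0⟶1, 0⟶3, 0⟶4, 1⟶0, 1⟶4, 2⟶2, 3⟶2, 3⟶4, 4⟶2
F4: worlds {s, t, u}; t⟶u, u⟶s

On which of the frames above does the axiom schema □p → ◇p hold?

The schema corresponds to seriality: ∀x ∃y Rxy.
F1: fails — world 1 has no successor.
F2: condition met.
F3: condition met.
F4: fails — world s has no successor.

F2, F3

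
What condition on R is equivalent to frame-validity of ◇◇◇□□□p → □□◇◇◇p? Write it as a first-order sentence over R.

∀x ∀y ∀z ((xR³y ∧ xR²z) → ∃w (yR³w ∧ zR³w))

This is a Sahlqvist (Geach-type) schema ◇^3□^3p → □^2◇^3p.
First-order correspondent: ∀x ∀y ∀z ((xR³y ∧ xR²z) → ∃w (yR³w ∧ zR³w)).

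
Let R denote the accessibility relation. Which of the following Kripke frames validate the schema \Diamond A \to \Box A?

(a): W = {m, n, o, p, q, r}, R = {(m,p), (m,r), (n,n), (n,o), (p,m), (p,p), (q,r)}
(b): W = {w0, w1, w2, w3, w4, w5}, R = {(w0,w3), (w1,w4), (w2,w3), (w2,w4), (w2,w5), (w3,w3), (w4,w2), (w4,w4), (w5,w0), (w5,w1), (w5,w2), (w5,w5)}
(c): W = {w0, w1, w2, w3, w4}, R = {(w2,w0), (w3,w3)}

(c)

Frame correspondent (Sahlqvist): \forall x \forall y \forall z (Rxy \wedge Rxz \to y = z) — i.e. partial functionality.
(a): fails — m sees both p and r.
(b): fails — w2 sees both w3 and w4.
(c): condition met.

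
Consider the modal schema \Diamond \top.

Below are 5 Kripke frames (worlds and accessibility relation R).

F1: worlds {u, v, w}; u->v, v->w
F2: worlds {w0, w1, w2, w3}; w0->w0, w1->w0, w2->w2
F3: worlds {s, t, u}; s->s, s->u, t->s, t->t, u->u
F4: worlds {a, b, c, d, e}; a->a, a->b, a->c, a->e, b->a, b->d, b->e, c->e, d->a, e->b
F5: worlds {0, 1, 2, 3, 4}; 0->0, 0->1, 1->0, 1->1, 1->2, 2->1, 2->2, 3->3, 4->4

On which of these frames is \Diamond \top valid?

F3, F4, F5

This is the axiom for seriality; its first-order frame correspondent is \forall x \exists y Rxy.
F1: fails — world w has no successor.
F2: fails — world w3 has no successor.
F3: condition met.
F4: condition met.
F5: condition met.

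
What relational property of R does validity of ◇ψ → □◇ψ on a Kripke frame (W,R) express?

the Euclidean property

Suppose ◇ψ→□◇ψ is valid. Take Rxy, Rxz and set V(ψ)={y}. Then ◇ψ at x, so □◇ψ at x, so ◇ψ at z, so some w with Rzw has ψ; w=y, i.e. Rzy. By symmetry of the argument, Ryz.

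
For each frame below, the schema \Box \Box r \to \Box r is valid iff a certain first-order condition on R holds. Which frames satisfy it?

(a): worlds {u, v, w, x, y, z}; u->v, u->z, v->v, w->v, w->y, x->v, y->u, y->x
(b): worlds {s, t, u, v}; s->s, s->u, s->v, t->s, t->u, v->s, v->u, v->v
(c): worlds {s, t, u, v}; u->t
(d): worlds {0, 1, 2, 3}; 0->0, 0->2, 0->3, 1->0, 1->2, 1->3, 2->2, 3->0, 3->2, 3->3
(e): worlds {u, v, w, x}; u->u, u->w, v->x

(b), (d)

The schema corresponds to density: \forall x \forall y (Rxy \to \exists z (Rxz \wedge Rzy)).
(a): fails — Ruz but no t with Rut and Rtz.
(b): holds.
(c): fails — Rut but no z with Ruz and Rzt.
(d): holds.
(e): fails — Rvx but no z with Rvz and Rzx.
Valid on: (b), (d).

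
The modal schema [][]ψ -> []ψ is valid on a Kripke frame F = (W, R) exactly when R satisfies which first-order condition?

Suppose □□ψ→□ψ is valid. Take Rxy and set V(ψ)={w : xR²w}. Then □□ψ at x, so □ψ at x, so ψ at y, i.e. ∃z(Rxz∧Rzy).
Conversely, on a frame with density the schema holds at every world under every valuation.
So the correspondent is density.

Density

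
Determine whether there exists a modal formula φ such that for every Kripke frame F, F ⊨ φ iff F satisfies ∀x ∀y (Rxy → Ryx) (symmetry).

This is a Sahlqvist condition; the B axiom p → □◇p defines it.
Suppose p→□◇p is valid. Take Rxy and set V(p)={x}. Then p at x, so □◇p at x, so ◇p at y, so some z with Ryz has p; z=x, i.e. Ryx.

Yes, by p → □◇p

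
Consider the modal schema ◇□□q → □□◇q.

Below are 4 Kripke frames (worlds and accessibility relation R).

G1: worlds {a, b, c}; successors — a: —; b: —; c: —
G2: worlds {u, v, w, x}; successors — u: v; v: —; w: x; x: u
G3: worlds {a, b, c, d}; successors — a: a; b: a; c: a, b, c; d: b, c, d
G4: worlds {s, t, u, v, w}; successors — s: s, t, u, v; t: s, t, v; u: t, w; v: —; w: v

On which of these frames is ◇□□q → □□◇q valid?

The schema corresponds to a generalized confluence (Geach) condition: ∀x ∀y ∀z ((xRy ∧ xR²z) → ∃w (yR²w ∧ zRw)).
G1: ✓.
G2: fails — xRu, xR²v but no t with uR²t and vRt.
G3: fails — dRb, dR²d but no w with bR²w and dRw.
G4: fails — sRs, sR²v but no w* with sR²w* and vRw*.

G1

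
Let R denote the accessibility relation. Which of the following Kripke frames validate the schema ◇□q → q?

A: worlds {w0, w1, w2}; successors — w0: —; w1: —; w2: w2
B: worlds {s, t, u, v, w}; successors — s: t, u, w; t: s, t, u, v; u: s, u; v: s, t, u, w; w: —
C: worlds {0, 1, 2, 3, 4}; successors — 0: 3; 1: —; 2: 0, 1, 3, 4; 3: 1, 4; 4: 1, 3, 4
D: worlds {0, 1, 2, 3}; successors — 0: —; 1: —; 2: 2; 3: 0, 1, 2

A

This is the axiom for symmetry; its first-order frame correspondent is ∀x ∀y (Rxy → Ryx).
A: ✓.
B: fails — Rvu but not Ruv.
C: fails — R31 but not R13.
D: fails — R32 but not R23.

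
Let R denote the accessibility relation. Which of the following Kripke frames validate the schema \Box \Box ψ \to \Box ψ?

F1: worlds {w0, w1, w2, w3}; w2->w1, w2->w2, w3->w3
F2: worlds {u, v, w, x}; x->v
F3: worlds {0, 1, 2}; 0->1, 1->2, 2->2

F1

Frame correspondent (Sahlqvist): \forall x \forall y (Rxy \to \exists z (Rxz \wedge Rzy)) — i.e. density.
F1: holds.
F2: fails — Rxv but no z with Rxz and Rzv.
F3: fails — R01 but no z with R0z and Rz1.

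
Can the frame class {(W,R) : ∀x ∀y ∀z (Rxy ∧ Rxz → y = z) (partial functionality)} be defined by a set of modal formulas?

The condition is partial functionality. A defining modal formula is ◇p → □p.

Yes — defined by ◇p → □p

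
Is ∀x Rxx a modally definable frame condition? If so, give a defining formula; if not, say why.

The condition is reflexivity. A defining modal formula is □p → p.

Definable; □p → p defines it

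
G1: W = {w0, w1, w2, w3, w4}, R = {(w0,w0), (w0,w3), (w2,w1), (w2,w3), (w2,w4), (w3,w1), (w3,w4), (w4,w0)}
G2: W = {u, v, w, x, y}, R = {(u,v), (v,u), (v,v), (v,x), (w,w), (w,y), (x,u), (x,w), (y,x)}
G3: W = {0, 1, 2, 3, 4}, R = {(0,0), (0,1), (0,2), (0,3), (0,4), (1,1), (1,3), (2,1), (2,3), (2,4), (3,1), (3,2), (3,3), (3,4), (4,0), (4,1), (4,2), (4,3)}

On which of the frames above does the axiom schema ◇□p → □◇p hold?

G3

This is the axiom for convergence; its first-order frame correspondent is ∀x ∀y ∀z (Rxy ∧ Rxz → ∃w (Ryw ∧ Rzw)).
G1: fails — Rw0w0 and Rw0w3 but w0 and w3 have no common successor.
G2: fails — Rvu and Rvx but u and x have no common successor.
G3: satisfies the condition.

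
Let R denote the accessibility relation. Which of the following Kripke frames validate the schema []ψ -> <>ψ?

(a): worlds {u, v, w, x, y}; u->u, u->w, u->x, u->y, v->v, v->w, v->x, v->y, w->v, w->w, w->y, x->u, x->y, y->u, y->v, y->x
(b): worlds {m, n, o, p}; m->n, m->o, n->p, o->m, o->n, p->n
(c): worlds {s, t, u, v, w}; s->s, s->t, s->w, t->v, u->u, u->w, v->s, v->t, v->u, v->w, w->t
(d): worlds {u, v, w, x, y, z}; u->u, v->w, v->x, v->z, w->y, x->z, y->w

(a), (b), (c)

Frame correspondent (Sahlqvist): forall x exists y Rxy — i.e. seriality.
(a): satisfies the condition.
(b): satisfies the condition.
(c): satisfies the condition.
(d): fails — world z has no successor.
Valid on: (a), (b), (c).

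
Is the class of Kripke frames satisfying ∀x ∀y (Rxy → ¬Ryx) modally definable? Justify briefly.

Any modally definable frame class is closed under surjective bounded morphisms.
The 3-cycle (worlds s,t,u with s→t→u→s) is asymmetric. Mapping every world to a single reflexive point • is a surjective bounded morphism, and the reflexive point is not asymmetric (R•• but asymmetry requires ¬R••).
So no modal formula (or set of formulas) defines exactly the asymmetric frames.

Not definable by any modal formula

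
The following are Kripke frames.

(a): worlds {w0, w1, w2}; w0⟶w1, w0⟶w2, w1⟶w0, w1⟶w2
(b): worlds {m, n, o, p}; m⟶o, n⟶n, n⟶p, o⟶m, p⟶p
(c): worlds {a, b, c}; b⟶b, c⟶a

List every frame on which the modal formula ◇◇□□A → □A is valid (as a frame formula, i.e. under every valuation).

This is the axiom for a generalized confluence (Geach) condition; its first-order frame correspondent is ∀x ∀y ∀z ((xR²y ∧ xRz) → ∃w (yR²w ∧ z = w)).
(a): fails — w0R²w0, w0Rw1 but no w with w0R²w and w1=w.
(b): fails — mR²m, mRo but no w with mR²w and o=w.
(c): holds.
Valid on: (c).

(c)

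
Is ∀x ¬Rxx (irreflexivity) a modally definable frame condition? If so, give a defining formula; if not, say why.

Modal frame validity is preserved under surjective bounded morphisms.
The 5-cycle (worlds w0,w1,w2,w3,w4 with w0→w1→w2→w3→w4→w0) is irreflexive, and the map sending every world to a single reflexive point • is a surjective bounded morphism (forth: every edge maps to (•,•); back: every world has a successor). So any modal formula valid on the 5-cycle is also valid on the reflexive point, which is not irreflexive.
Hence irreflexivity is not modally definable.

No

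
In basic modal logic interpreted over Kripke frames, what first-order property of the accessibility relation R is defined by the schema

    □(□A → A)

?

Suppose □(□A→A) is valid. Take Rxy and set V(A)={w : Ryw}. Then at y, □A holds; since □(□A→A) at x, □A→A at y, so A at y, i.e. Ryy.

shift-reflexivity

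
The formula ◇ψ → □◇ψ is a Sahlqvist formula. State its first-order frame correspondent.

The Euclidean property

Suppose ◇ψ→□◇ψ is valid. Take Rxy, Rxz and set V(ψ)={y}. Then ◇ψ at x, so □◇ψ at x, so ◇ψ at z, so some w with Rzw has ψ; w=y, i.e. Rzy. By symmetry of the argument, Ryz.
The converse is a direct semantic check.
Frame condition: ∀x ∀y ∀z (Rxy ∧ Rxz → Ryz).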